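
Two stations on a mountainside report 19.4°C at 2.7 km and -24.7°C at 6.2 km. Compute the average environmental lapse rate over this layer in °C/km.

12.6°C/km

Γ = −ΔT/Δz = (19.4 − (-24.7)) / (6200 − 2700) m
  = 44.1°C / 3.5 km = 12.6°C/km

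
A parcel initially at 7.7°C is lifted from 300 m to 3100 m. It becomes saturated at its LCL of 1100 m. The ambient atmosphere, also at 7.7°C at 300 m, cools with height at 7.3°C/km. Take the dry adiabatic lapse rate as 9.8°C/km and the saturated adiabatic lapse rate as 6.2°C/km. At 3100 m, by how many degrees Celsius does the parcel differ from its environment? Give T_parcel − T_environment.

+0.2°C (parcel warmer than environment)

Parcel:
  300 → 1100 m (dry, 9.8°C/km): ΔT = -9.8 × 0.8 = -7.84°C → T = -0.14°C
  1100 → 3100 m (saturated, 6.2°C/km): ΔT = -6.2 × 2 = -12.4°C → T = -12.54°C
Environment:
  300 → 3100 m (environment, 7.3°C/km): ΔT = -7.3 × 2.8 = -20.44°C → T = -12.74°C
T_parcel − T_env = -12.54 − (-12.74) = +0.2°C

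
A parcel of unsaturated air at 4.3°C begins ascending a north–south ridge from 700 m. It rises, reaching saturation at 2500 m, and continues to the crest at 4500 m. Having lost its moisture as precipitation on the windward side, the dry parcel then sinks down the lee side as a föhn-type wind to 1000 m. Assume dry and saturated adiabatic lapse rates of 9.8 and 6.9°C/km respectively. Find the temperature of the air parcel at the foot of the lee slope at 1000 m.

7.16°C

Dry to 2500 m: -9.8 × 1.8 km = -17.64°C, so T = -13.34°C.
Saturated to 4500 m: -6.9 × 2 km = -13.8°C, so T = -27.14°C.
Dry descent to 1000 m: +9.8 × 3.5 km = +34.3°C, so T = 7.16°C.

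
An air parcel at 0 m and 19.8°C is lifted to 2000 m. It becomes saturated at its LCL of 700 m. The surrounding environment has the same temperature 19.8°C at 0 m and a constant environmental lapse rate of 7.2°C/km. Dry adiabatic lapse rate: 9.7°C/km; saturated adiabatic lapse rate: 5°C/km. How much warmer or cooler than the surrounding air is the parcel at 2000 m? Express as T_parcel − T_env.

+1.11°C (parcel warmer than environment)

Parcel:
  From 0 m to 700 m (dry): cools by 9.7 × 0.7 = 6.79°C, giving 13.01°C.
  From 700 m to 2000 m (saturated): cools by 5 × 1.3 = 6.5°C, giving 6.51°C.
Environment:
  From 0 m to 2000 m (environment): cools by 7.2 × 2 = 14.4°C, giving 5.4°C.
T_parcel − T_env = 6.51 − 5.4 = +1.11°C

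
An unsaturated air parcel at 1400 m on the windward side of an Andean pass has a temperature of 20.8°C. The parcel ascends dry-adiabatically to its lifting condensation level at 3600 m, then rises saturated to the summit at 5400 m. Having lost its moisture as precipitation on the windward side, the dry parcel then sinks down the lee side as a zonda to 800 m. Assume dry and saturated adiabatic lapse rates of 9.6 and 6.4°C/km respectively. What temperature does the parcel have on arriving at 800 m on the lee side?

1400 → 3600 m (dry, 9.6°C/km): ΔT = -9.6 × 2.2 = -21.12°C → T = -0.32°C
3600 → 5400 m (saturated, 6.4°C/km): ΔT = -6.4 × 1.8 = -11.52°C → T = -11.84°C
5400 → 800 m (dry descent, 9.6°C/km): ΔT = +9.6 × 4.6 = +44.16°C → T = 32.32°C

32.32°C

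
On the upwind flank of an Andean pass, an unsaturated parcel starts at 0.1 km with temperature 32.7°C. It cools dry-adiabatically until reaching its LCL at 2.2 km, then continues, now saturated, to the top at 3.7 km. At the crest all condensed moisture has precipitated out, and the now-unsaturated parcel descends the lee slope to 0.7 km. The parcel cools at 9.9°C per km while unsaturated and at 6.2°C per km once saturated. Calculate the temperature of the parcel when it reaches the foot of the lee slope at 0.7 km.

32.31°C

Dry to 2200 m: -9.9 × 2.1 km = -20.79°C, so T = 11.91°C.
Saturated to 3700 m: -6.2 × 1.5 km = -9.3°C, so T = 2.61°C.
Dry descent to 700 m: +9.9 × 3 km = +29.7°C, so T = 32.31°C.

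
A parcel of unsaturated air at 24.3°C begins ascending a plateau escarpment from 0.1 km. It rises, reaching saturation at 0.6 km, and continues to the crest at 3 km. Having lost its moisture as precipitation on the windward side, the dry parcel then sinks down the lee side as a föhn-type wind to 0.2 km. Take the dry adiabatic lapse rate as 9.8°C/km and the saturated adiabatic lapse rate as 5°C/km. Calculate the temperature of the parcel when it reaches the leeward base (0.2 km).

Dry to 600 m: -9.8 × 0.5 km = -4.9°C, so T = 19.4°C.
Saturated to 3000 m: -5 × 2.4 km = -12°C, so T = 7.4°C.
Dry descent to 200 m: +9.8 × 2.8 km = +27.44°C, so T = 34.84°C.

34.84°C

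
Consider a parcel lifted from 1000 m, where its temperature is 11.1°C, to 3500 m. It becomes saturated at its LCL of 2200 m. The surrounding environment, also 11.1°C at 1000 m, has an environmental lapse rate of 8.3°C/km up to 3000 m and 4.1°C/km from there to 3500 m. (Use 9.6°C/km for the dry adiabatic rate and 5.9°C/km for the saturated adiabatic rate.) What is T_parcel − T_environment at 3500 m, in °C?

Parcel:
  From 1000 m to 2200 m (dry): cools by 9.6 × 1.2 = 11.52°C, giving -0.42°C.
  From 2200 m to 3500 m (saturated): cools by 5.9 × 1.3 = 7.67°C, giving -8.09°C.
Environment:
  From 1000 m to 3000 m (environment, lower layer): cools by 8.3 × 2 = 16.6°C, giving -5.5°C.
  From 3000 m to 3500 m (environment, upper layer): cools by 4.1 × 0.5 = 2.05°C, giving -7.55°C.
T_parcel − T_env = -8.09 − (-7.55) = -0.54°C

-0.54°C (parcel cooler than environment)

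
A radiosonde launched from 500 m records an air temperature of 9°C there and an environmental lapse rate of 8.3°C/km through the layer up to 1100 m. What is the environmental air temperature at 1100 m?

Environmental to 1100 m: -8.3 × 0.6 km = -4.98°C, so T = 4.02°C.

4.02°C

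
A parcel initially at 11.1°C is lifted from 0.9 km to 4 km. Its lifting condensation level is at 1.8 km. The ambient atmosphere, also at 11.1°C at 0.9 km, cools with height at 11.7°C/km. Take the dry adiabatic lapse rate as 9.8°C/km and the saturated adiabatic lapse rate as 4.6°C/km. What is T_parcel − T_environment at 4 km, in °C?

+17.33°C (parcel warmer than environment)

Parcel:
  From 900 m to 1800 m (dry): cools by 9.8 × 0.9 = 8.82°C, giving 2.28°C.
  From 1800 m to 4000 m (saturated): cools by 4.6 × 2.2 = 10.12°C, giving -7.84°C.
Environment:
  From 900 m to 4000 m (environment): cools by 11.7 × 3.1 = 36.27°C, giving -25.17°C.
T_parcel − T_env = -7.84 − (-25.17) = +17.33°C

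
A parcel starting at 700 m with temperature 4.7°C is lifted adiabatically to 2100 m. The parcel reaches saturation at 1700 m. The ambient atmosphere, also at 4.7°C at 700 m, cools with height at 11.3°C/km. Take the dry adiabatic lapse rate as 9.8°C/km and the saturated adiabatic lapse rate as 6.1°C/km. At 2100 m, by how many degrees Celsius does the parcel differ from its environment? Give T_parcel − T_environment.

+3.58°C (parcel warmer than environment)

Parcel:
  From 700 m to 1700 m (dry): cools by 9.8 × 1 = 9.8°C, giving -5.1°C.
  From 1700 m to 2100 m (saturated): cools by 6.1 × 0.4 = 2.44°C, giving -7.54°C.
Environment:
  From 700 m to 2100 m (environment): cools by 11.3 × 1.4 = 15.82°C, giving -11.12°C.
T_parcel − T_env = -7.54 − (-11.12) = +3.58°C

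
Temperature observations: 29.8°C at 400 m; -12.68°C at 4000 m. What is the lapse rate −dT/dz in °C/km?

11.8°C/km

Γ = −ΔT/Δz = (29.8 − (-12.68)) / (4000 − 400) m
  = 42.48°C / 3.6 km = 11.8°C/km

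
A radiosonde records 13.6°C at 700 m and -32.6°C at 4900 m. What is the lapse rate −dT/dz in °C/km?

11°C/km

Γ = −ΔT/Δz = (13.6 − (-32.6)) / (4900 − 700) m
  = 46.2°C / 4.2 km = 11°C/km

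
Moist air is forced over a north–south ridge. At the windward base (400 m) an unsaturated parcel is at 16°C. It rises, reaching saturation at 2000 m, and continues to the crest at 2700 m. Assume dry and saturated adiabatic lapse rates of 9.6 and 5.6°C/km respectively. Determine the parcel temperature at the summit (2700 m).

-3.28°C

400–2000 m, dry: Δz = 1.6 km ⇒ ΔT = -15.36°C; T = 0.64°C
2000–2700 m, saturated: Δz = 0.7 km ⇒ ΔT = -3.92°C; T = -3.28°C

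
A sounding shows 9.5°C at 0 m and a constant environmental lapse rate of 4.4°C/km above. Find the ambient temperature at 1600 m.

2.46°C

From 0 m to 1600 m (environmental): cools by 4.4 × 1.6 = 7.04°C, giving 2.46°C.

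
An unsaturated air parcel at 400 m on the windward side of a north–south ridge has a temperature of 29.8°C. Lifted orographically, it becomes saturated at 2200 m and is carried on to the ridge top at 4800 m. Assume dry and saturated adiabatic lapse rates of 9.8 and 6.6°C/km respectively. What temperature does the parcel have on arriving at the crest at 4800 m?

-5°C

Dry to 2200 m: -9.8 × 1.8 km = -17.64°C, so T = 12.16°C.
Saturated to 4800 m: -6.6 × 2.6 km = -17.16°C, so T = -5°C.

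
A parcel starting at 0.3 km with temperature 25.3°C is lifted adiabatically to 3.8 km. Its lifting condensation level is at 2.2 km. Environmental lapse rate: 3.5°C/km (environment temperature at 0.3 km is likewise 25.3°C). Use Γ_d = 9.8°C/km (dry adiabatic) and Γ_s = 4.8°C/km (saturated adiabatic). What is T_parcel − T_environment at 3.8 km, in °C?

-14.05°C (parcel cooler than environment)

Parcel:
  From 300 m to 2200 m (dry): cools by 9.8 × 1.9 = 18.62°C, giving 6.68°C.
  From 2200 m to 3800 m (saturated): cools by 4.8 × 1.6 = 7.68°C, giving -1°C.
Environment:
  From 300 m to 3800 m (environment): cools by 3.5 × 3.5 = 12.25°C, giving 13.05°C.
T_parcel − T_env = -1 − 13.05 = -14.05°C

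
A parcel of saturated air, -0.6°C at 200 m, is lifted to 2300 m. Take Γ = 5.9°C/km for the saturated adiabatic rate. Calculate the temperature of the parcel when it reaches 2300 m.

-12.99°C

200 → 2300 m (saturated adiabatic, 5.9°C/km): ΔT = -5.9 × 2.1 = -12.39°C → T = -12.99°C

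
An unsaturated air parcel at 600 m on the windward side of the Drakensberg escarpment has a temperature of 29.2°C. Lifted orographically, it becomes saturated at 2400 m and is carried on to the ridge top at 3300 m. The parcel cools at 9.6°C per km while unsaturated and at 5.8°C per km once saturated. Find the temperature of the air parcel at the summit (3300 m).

6.7°C

600–2400 m, dry: Δz = 1.8 km ⇒ ΔT = -17.28°C; T = 11.92°C
2400–3300 m, saturated: Δz = 0.9 km ⇒ ΔT = -5.22°C; T = 6.7°C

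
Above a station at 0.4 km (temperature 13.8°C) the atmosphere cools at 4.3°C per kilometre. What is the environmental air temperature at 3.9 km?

-1.25°C

From 400 m to 3900 m (environmental): cools by 4.3 × 3.5 = 15.05°C, giving -1.25°C.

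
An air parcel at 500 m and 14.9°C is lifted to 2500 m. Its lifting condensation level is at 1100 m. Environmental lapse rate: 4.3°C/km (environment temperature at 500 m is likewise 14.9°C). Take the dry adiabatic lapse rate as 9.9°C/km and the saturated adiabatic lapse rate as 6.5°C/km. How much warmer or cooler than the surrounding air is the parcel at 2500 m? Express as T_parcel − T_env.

-6.44°C (parcel cooler than environment)

Parcel:
  From 500 m to 1100 m (dry): cools by 9.9 × 0.6 = 5.94°C, giving 8.96°C.
  From 1100 m to 2500 m (saturated): cools by 6.5 × 1.4 = 9.1°C, giving -0.14°C.
Environment:
  From 500 m to 2500 m (environment): cools by 4.3 × 2 = 8.6°C, giving 6.3°C.
T_parcel − T_env = -0.14 − 6.3 = -6.44°C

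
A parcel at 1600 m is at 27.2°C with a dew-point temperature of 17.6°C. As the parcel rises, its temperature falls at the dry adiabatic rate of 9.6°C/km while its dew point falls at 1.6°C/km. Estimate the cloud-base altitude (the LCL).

T and T_d converge at 9.6 − 1.6 = 8°C per km
Height above start = (27.2 − 17.6) / 8 = 1.2 km
LCL altitude = 1600 m + 1200 m = 2800 m

2800 m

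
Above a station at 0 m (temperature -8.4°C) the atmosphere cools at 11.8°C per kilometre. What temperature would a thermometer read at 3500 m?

0 → 3500 m (environmental, 11.8°C/km): ΔT = -11.8 × 3.5 = -41.3°C → T = -49.7°C

-49.7°C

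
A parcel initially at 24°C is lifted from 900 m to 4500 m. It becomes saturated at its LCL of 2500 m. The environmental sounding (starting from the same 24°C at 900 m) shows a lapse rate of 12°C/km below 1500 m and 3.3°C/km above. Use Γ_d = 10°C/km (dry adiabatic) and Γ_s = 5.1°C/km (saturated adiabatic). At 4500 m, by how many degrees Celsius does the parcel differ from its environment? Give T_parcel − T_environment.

-9.1°C (parcel cooler than environment)

Parcel:
  Dry to 2500 m: -10 × 1.6 km = -16°C, so T = 8°C.
  Saturated to 4500 m: -5.1 × 2 km = -10.2°C, so T = -2.2°C.
Environment:
  Environment, lower layer to 1500 m: -12 × 0.6 km = -7.2°C, so T = 16.8°C.
  Environment, upper layer to 4500 m: -3.3 × 3 km = -9.9°C, so T = 6.9°C.
T_parcel − T_env = -2.2 − 6.9 = -9.1°C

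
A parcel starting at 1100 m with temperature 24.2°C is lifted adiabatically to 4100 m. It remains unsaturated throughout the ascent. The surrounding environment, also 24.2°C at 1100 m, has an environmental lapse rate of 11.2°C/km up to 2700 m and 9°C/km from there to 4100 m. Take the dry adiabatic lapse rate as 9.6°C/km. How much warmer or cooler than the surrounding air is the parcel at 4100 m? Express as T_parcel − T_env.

+1.72°C (parcel warmer than environment)

Parcel:
  1100–4100 m, dry: Δz = 3 km ⇒ ΔT = -28.8°C; T = -4.6°C
Environment:
  1100–2700 m, environment, lower layer: Δz = 1.6 km ⇒ ΔT = -17.92°C; T = 6.28°C
  2700–4100 m, environment, upper layer: Δz = 1.4 km ⇒ ΔT = -12.6°C; T = -6.32°C
T_parcel − T_env = -4.6 − (-6.32) = +1.72°C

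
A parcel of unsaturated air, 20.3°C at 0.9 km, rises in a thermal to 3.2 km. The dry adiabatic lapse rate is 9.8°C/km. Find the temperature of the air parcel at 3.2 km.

900 → 3200 m (dry adiabatic, 9.8°C/km): ΔT = -9.8 × 2.3 = -22.54°C → T = -2.24°C

-2.24°C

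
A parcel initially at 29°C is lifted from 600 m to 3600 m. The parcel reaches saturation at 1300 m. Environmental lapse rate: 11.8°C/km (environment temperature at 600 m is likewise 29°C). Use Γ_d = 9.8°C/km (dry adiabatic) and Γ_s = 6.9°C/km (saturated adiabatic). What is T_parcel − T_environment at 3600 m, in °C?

Parcel:
  Dry to 1300 m: -9.8 × 0.7 km = -6.86°C, so T = 22.14°C.
  Saturated to 3600 m: -6.9 × 2.3 km = -15.87°C, so T = 6.27°C.
Environment:
  Environment to 3600 m: -11.8 × 3 km = -35.4°C, so T = -6.4°C.
T_parcel − T_env = 6.27 − (-6.4) = +12.67°C

+12.67°C (parcel warmer than environment)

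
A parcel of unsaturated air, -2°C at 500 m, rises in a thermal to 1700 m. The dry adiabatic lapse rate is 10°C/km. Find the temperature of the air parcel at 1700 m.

Dry adiabatic to 1700 m: -10 × 1.2 km = -12°C, so T = -14°C.

-14°C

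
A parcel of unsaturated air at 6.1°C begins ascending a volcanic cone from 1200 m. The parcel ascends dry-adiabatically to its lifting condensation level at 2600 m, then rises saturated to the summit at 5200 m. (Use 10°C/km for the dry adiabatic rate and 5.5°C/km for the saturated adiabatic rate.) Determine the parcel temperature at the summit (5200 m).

1200–2600 m, dry: Δz = 1.4 km ⇒ ΔT = -14°C; T = -7.9°C
2600–5200 m, saturated: Δz = 2.6 km ⇒ ΔT = -14.3°C; T = -22.2°C

-22.2°C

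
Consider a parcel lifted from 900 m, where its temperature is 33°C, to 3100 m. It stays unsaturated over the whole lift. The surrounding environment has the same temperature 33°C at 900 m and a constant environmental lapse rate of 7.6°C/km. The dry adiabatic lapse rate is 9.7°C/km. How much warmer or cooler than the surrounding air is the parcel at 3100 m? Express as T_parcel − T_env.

Parcel:
  Dry to 3100 m: -9.7 × 2.2 km = -21.34°C, so T = 11.66°C.
Environment:
  Environment to 3100 m: -7.6 × 2.2 km = -16.72°C, so T = 16.28°C.
T_parcel − T_env = 11.66 − 16.28 = -4.62°C

-4.62°C (parcel cooler than environment)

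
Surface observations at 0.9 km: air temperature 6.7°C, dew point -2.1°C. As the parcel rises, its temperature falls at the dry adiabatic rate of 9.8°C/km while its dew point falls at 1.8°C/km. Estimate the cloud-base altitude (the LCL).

2 km

T and T_d converge at 9.8 − 1.8 = 8°C per km
Height above start = (6.7 − (-2.1)) / 8 = 1.1 km
LCL altitude = 900 m + 1100 m = 2000 m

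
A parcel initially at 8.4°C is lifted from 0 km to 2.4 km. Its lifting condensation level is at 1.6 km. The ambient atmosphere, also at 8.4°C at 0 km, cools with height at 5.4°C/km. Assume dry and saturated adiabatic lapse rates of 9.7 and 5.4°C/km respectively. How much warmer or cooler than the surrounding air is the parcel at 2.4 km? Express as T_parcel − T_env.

-6.88°C (parcel cooler than environment)

Parcel:
  0 → 1600 m (dry, 9.7°C/km): ΔT = -9.7 × 1.6 = -15.52°C → T = -7.12°C
  1600 → 2400 m (saturated, 5.4°C/km): ΔT = -5.4 × 0.8 = -4.32°C → T = -11.44°C
Environment:
  0 → 2400 m (environment, 5.4°C/km): ΔT = -5.4 × 2.4 = -12.96°C → T = -4.56°C
T_parcel − T_env = -11.44 − (-4.56) = -6.88°C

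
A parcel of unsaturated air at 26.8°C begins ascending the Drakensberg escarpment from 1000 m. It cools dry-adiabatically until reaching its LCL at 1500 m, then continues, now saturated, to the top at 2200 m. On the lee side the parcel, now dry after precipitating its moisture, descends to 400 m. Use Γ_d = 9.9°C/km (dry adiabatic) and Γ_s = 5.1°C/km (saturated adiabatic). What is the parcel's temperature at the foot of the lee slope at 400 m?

Dry to 1500 m: -9.9 × 0.5 km = -4.95°C, so T = 21.85°C.
Saturated to 2200 m: -5.1 × 0.7 km = -3.57°C, so T = 18.28°C.
Dry descent to 400 m: +9.9 × 1.8 km = +17.82°C, so T = 36.1°C.

36.1°C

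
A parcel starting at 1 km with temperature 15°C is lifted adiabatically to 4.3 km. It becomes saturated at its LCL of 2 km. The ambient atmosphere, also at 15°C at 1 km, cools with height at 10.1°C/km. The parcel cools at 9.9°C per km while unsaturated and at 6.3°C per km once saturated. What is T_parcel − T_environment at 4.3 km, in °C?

Parcel:
  1000 → 2000 m (dry, 9.9°C/km): ΔT = -9.9 × 1 = -9.9°C → T = 5.1°C
  2000 → 4300 m (saturated, 6.3°C/km): ΔT = -6.3 × 2.3 = -14.49°C → T = -9.39°C
Environment:
  1000 → 4300 m (environment, 10.1°C/km): ΔT = -10.1 × 3.3 = -33.33°C → T = -18.33°C
T_parcel − T_env = -9.39 − (-18.33) = +8.94°C

+8.94°C (parcel warmer than environment)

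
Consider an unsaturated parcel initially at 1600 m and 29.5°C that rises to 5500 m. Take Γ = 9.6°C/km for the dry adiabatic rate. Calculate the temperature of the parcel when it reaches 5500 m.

-7.94°C

Dry adiabatic to 5500 m: -9.6 × 3.9 km = -37.44°C, so T = -7.94°C.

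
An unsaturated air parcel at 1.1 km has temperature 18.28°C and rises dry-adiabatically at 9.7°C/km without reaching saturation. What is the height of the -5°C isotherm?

Height above start = (18.28 − (-5)) / 9.7 = 2.4 km
Altitude = 1100 m + 2400 m = 3500 m

3.5 km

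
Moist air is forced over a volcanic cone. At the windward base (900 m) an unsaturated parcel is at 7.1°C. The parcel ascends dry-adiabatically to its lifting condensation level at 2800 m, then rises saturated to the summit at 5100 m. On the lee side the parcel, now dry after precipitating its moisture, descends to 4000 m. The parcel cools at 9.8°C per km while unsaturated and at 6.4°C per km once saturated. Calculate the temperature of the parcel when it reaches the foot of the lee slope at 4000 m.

-15.46°C

Dry to 2800 m: -9.8 × 1.9 km = -18.62°C, so T = -11.52°C.
Saturated to 5100 m: -6.4 × 2.3 km = -14.72°C, so T = -26.24°C.
Dry descent to 4000 m: +9.8 × 1.1 km = +10.78°C, so T = -15.46°C.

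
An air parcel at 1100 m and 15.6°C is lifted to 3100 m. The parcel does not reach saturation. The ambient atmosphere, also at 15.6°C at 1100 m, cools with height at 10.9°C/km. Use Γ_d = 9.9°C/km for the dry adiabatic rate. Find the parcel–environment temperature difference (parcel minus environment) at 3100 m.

+2°C (parcel warmer than environment)

Parcel:
  From 1100 m to 3100 m (dry): cools by 9.9 × 2 = 19.8°C, giving -4.2°C.
Environment:
  From 1100 m to 3100 m (environment): cools by 10.9 × 2 = 21.8°C, giving -6.2°C.
T_parcel − T_env = -4.2 − (-6.2) = +2°C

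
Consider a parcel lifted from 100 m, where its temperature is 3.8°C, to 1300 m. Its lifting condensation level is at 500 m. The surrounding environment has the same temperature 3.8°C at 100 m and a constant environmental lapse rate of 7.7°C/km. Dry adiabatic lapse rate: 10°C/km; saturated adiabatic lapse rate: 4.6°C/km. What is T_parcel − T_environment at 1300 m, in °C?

Parcel:
  From 100 m to 500 m (dry): cools by 10 × 0.4 = 4°C, giving -0.2°C.
  From 500 m to 1300 m (saturated): cools by 4.6 × 0.8 = 3.68°C, giving -3.88°C.
Environment:
  From 100 m to 1300 m (environment): cools by 7.7 × 1.2 = 9.24°C, giving -5.44°C.
T_parcel − T_env = -3.88 − (-5.44) = +1.56°C

+1.56°C (parcel warmer than environment)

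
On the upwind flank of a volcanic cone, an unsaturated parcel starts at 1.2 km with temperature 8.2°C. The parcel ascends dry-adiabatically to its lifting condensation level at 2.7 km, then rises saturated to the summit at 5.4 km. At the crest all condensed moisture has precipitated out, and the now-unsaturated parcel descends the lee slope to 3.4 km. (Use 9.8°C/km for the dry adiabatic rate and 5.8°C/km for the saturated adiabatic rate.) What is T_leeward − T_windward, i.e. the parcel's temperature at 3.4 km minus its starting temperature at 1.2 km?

1200–2700 m, dry: Δz = 1.5 km ⇒ ΔT = -14.7°C; T = -6.5°C
2700–5400 m, saturated: Δz = 2.7 km ⇒ ΔT = -15.66°C; T = -22.16°C
5400–3400 m, dry descent: Δz = 2 km ⇒ ΔT = +19.6°C; T = -2.56°C
Net change vs windward start: -2.56 − 8.2 = -10.76°C

-10.76°C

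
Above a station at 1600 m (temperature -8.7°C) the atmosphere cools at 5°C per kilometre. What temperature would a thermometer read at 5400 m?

-27.7°C

From 1600 m to 5400 m (environmental): cools by 5 × 3.8 = 19°C, giving -27.7°C.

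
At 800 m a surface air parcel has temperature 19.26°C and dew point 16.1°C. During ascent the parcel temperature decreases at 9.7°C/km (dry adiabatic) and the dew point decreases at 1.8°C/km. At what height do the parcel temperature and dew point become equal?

T and T_d converge at 9.7 − 1.8 = 7.9°C per km
Height above start = (19.26 − 16.1) / 7.9 = 0.4 km
LCL altitude = 800 m + 400 m = 1200 m

1200 m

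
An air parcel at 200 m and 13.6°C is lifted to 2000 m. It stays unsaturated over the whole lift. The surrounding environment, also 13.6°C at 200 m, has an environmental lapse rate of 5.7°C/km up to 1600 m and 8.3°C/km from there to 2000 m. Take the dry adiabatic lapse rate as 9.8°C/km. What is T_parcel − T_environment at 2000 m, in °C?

Parcel:
  200–2000 m, dry: Δz = 1.8 km ⇒ ΔT = -17.64°C; T = -4.04°C
Environment:
  200–1600 m, environment, lower layer: Δz = 1.4 km ⇒ ΔT = -7.98°C; T = 5.62°C
  1600–2000 m, environment, upper layer: Δz = 0.4 km ⇒ ΔT = -3.32°C; T = 2.3°C
T_parcel − T_env = -4.04 − 2.3 = -6.34°C

-6.34°C (parcel cooler than environment)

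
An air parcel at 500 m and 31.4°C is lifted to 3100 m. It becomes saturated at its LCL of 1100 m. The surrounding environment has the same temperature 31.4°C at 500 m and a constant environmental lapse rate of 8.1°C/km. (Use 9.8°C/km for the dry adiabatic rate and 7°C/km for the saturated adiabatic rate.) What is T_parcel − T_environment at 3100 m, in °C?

+1.18°C (parcel warmer than environment)

Parcel:
  Dry to 1100 m: -9.8 × 0.6 km = -5.88°C, so T = 25.52°C.
  Saturated to 3100 m: -7 × 2 km = -14°C, so T = 11.52°C.
Environment:
  Environment to 3100 m: -8.1 × 2.6 km = -21.06°C, so T = 10.34°C.
T_parcel − T_env = 11.52 − 10.34 = +1.18°C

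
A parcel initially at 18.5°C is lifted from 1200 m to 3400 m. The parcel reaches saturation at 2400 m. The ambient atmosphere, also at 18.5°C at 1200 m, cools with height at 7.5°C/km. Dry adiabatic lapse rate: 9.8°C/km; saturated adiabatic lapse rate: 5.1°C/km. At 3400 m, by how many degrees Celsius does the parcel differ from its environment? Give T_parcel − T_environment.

Parcel:
  Dry to 2400 m: -9.8 × 1.2 km = -11.76°C, so T = 6.74°C.
  Saturated to 3400 m: -5.1 × 1 km = -5.1°C, so T = 1.64°C.
Environment:
  Environment to 3400 m: -7.5 × 2.2 km = -16.5°C, so T = 2°C.
T_parcel − T_env = 1.64 − 2 = -0.36°C

-0.36°C (parcel cooler than environment)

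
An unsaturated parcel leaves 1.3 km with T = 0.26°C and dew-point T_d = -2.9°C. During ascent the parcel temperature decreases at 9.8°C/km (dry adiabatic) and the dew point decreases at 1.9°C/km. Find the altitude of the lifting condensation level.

T and T_d converge at 9.8 − 1.9 = 7.9°C per km
Height above start = (0.26 − (-2.9)) / 7.9 = 0.4 km
LCL altitude = 1300 m + 400 m = 1700 m

1.7 km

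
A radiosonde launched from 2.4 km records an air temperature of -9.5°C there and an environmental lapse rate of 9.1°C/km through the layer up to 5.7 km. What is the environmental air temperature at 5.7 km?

-39.53°C

Environmental to 5700 m: -9.1 × 3.3 km = -30.03°C, so T = -39.53°C.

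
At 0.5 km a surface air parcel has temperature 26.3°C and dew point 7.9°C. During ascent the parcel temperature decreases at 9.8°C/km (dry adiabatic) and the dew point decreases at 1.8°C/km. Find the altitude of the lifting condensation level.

2.8 km

T and T_d converge at 9.8 − 1.8 = 8°C per km
Height above start = (26.3 − 7.9) / 8 = 2.3 km
LCL altitude = 500 m + 2300 m = 2800 m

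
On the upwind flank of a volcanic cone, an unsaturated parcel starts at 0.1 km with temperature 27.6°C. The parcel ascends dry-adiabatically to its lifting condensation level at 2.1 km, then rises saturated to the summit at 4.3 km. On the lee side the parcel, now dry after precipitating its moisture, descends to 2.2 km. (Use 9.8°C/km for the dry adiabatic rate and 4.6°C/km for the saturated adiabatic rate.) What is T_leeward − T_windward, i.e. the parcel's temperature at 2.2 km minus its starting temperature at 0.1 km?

Dry to 2100 m: -9.8 × 2 km = -19.6°C, so T = 8°C.
Saturated to 4300 m: -4.6 × 2.2 km = -10.12°C, so T = -2.12°C.
Dry descent to 2200 m: +9.8 × 2.1 km = +20.58°C, so T = 18.46°C.
Net change vs windward start: 18.46 − 27.6 = -9.14°C

-9.14°C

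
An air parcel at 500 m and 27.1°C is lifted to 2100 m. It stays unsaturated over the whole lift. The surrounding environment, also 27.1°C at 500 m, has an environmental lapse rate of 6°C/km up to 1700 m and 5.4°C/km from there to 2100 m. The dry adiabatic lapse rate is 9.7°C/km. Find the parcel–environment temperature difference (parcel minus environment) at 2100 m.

-6.16°C (parcel cooler than environment)

Parcel:
  Dry to 2100 m: -9.7 × 1.6 km = -15.52°C, so T = 11.58°C.
Environment:
  Environment, lower layer to 1700 m: -6 × 1.2 km = -7.2°C, so T = 19.9°C.
  Environment, upper layer to 2100 m: -5.4 × 0.4 km = -2.16°C, so T = 17.74°C.
T_parcel − T_env = 11.58 − 17.74 = -6.16°C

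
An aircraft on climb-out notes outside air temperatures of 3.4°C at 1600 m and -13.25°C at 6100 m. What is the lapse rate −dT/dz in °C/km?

3.7°C/km

Γ = −ΔT/Δz = (3.4 − (-13.25)) / (6100 − 1600) m
  = 16.65°C / 4.5 km = 3.7°C/km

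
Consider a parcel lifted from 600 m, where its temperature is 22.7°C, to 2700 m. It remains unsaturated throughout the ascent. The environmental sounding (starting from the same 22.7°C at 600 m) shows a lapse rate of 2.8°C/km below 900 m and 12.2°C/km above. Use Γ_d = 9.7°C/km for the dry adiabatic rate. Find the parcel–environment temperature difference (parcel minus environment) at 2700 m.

+2.43°C (parcel warmer than environment)

Parcel:
  Dry to 2700 m: -9.7 × 2.1 km = -20.37°C, so T = 2.33°C.
Environment:
  Environment, lower layer to 900 m: -2.8 × 0.3 km = -0.84°C, so T = 21.86°C.
  Environment, upper layer to 2700 m: -12.2 × 1.8 km = -21.96°C, so T = -0.1°C.
T_parcel − T_env = 2.33 − (-0.1) = +2.43°C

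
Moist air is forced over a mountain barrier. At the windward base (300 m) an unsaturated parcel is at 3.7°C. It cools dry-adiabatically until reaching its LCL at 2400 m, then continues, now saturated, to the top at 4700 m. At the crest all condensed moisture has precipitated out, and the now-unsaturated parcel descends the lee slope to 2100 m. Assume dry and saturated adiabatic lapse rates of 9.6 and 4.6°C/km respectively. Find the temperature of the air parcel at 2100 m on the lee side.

300–2400 m, dry: Δz = 2.1 km ⇒ ΔT = -20.16°C; T = -16.46°C
2400–4700 m, saturated: Δz = 2.3 km ⇒ ΔT = -10.58°C; T = -27.04°C
4700–2100 m, dry descent: Δz = 2.6 km ⇒ ΔT = +24.96°C; T = -2.08°C

-2.08°C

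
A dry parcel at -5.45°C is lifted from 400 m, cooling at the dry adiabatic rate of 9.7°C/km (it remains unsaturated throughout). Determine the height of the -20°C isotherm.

1900 m

Height above start = (-5.45 − (-20)) / 9.7 = 1.5 km
Altitude = 400 m + 1500 m = 1900 m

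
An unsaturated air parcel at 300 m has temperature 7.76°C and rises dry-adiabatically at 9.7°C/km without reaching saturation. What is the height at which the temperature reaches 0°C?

1100 m

Height above start = (7.76 − 0) / 9.7 = 0.8 km
Altitude = 300 m + 800 m = 1100 m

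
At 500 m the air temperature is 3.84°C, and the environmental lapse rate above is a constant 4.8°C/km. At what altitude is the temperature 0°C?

Height above start = (3.84 − 0) / 4.8 = 0.8 km
Altitude = 500 m + 800 m = 1300 m

1300 m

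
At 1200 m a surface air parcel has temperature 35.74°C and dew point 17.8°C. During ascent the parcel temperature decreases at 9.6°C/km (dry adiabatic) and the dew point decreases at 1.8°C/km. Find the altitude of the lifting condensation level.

T and T_d converge at 9.6 − 1.8 = 7.8°C per km
Height above start = (35.74 − 17.8) / 7.8 = 2.3 km
LCL altitude = 1200 m + 2300 m = 3500 m

3500 m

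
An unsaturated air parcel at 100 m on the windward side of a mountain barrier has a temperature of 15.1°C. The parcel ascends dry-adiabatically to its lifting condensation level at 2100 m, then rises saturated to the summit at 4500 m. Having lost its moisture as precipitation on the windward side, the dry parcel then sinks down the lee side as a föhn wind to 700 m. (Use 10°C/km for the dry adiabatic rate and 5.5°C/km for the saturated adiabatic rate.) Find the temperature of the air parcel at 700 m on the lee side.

19.9°C

100 → 2100 m (dry, 10°C/km): ΔT = -10 × 2 = -20°C → T = -4.9°C
2100 → 4500 m (saturated, 5.5°C/km): ΔT = -5.5 × 2.4 = -13.2°C → T = -18.1°C
4500 → 700 m (dry descent, 10°C/km): ΔT = +10 × 3.8 = +38°C → T = 19.9°C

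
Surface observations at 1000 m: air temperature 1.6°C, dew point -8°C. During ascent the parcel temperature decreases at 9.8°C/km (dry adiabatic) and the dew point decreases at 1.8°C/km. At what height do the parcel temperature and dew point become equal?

2200 m

T and T_d converge at 9.8 − 1.8 = 8°C per km
Height above start = (1.6 − (-8)) / 8 = 1.2 km
LCL altitude = 1000 m + 1200 m = 2200 m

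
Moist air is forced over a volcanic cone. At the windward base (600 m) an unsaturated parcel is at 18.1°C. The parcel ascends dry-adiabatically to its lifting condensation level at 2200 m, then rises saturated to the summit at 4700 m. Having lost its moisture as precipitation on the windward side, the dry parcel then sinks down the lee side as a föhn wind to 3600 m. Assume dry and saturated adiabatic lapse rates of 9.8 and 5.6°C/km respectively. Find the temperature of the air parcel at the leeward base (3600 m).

-0.8°C

600–2200 m, dry: Δz = 1.6 km ⇒ ΔT = -15.68°C; T = 2.42°C
2200–4700 m, saturated: Δz = 2.5 km ⇒ ΔT = -14°C; T = -11.58°C
4700–3600 m, dry descent: Δz = 1.1 km ⇒ ΔT = +10.78°C; T = -0.8°C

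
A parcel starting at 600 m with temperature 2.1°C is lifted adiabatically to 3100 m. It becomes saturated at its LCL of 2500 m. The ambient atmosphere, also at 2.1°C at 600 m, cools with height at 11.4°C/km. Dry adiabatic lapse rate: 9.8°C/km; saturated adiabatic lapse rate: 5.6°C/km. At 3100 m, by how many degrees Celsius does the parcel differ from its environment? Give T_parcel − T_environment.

+6.52°C (parcel warmer than environment)

Parcel:
  600 → 2500 m (dry, 9.8°C/km): ΔT = -9.8 × 1.9 = -18.62°C → T = -16.52°C
  2500 → 3100 m (saturated, 5.6°C/km): ΔT = -5.6 × 0.6 = -3.36°C → T = -19.88°C
Environment:
  600 → 3100 m (environment, 11.4°C/km): ΔT = -11.4 × 2.5 = -28.5°C → T = -26.4°C
T_parcel − T_env = -19.88 − (-26.4) = +6.52°C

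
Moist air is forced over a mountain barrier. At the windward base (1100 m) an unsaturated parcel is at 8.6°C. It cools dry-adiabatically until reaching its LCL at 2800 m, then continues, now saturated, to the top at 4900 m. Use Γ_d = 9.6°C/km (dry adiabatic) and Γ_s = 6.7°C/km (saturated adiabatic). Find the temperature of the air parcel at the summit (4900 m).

-21.79°C

1100 → 2800 m (dry, 9.6°C/km): ΔT = -9.6 × 1.7 = -16.32°C → T = -7.72°C
2800 → 4900 m (saturated, 6.7°C/km): ΔT = -6.7 × 2.1 = -14.07°C → T = -21.79°C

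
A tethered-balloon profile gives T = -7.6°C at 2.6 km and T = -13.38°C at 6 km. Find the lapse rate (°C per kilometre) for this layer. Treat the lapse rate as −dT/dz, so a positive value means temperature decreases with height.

Γ = −ΔT/Δz = (-7.6 − (-13.38)) / (6000 − 2600) m
  = 5.78°C / 3.4 km = 1.7°C/km

1.7°C/km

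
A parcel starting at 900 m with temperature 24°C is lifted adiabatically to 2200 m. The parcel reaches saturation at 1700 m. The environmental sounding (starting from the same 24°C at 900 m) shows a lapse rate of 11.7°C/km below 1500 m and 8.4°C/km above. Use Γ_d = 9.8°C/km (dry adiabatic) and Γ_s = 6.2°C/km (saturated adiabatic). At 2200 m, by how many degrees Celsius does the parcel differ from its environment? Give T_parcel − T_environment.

Parcel:
  900–1700 m, dry: Δz = 0.8 km ⇒ ΔT = -7.84°C; T = 16.16°C
  1700–2200 m, saturated: Δz = 0.5 km ⇒ ΔT = -3.1°C; T = 13.06°C
Environment:
  900–1500 m, environment, lower layer: Δz = 0.6 km ⇒ ΔT = -7.02°C; T = 16.98°C
  1500–2200 m, environment, upper layer: Δz = 0.7 km ⇒ ΔT = -5.88°C; T = 11.1°C
T_parcel − T_env = 13.06 − 11.1 = +1.96°C

+1.96°C (parcel warmer than environment)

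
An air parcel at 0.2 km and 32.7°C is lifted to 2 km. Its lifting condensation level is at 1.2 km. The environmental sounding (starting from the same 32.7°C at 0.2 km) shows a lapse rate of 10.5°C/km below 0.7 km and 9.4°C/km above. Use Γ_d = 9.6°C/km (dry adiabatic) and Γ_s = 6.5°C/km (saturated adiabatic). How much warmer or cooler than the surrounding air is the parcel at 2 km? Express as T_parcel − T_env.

Parcel:
  Dry to 1200 m: -9.6 × 1 km = -9.6°C, so T = 23.1°C.
  Saturated to 2000 m: -6.5 × 0.8 km = -5.2°C, so T = 17.9°C.
Environment:
  Environment, lower layer to 700 m: -10.5 × 0.5 km = -5.25°C, so T = 27.45°C.
  Environment, upper layer to 2000 m: -9.4 × 1.3 km = -12.22°C, so T = 15.23°C.
T_parcel − T_env = 17.9 − 15.23 = +2.67°C

+2.67°C (parcel warmer than environment)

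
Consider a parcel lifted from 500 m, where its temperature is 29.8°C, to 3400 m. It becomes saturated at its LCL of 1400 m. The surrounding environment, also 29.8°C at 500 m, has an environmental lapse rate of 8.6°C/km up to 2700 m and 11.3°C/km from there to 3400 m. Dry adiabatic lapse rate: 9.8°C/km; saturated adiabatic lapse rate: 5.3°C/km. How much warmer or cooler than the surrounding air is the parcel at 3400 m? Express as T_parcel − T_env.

+7.41°C (parcel warmer than environment)

Parcel:
  Dry to 1400 m: -9.8 × 0.9 km = -8.82°C, so T = 20.98°C.
  Saturated to 3400 m: -5.3 × 2 km = -10.6°C, so T = 10.38°C.
Environment:
  Environment, lower layer to 2700 m: -8.6 × 2.2 km = -18.92°C, so T = 10.88°C.
  Environment, upper layer to 3400 m: -11.3 × 0.7 km = -7.91°C, so T = 2.97°C.
T_parcel − T_env = 10.38 − 2.97 = +7.41°C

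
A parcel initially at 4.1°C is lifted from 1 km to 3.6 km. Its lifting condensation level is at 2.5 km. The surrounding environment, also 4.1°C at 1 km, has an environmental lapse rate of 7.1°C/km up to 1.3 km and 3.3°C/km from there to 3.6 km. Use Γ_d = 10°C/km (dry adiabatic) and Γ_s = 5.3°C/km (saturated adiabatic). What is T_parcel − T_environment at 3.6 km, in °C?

Parcel:
  1000 → 2500 m (dry, 10°C/km): ΔT = -10 × 1.5 = -15°C → T = -10.9°C
  2500 → 3600 m (saturated, 5.3°C/km): ΔT = -5.3 × 1.1 = -5.83°C → T = -16.73°C
Environment:
  1000 → 1300 m (environment, lower layer, 7.1°C/km): ΔT = -7.1 × 0.3 = -2.13°C → T = 1.97°C
  1300 → 3600 m (environment, upper layer, 3.3°C/km): ΔT = -3.3 × 2.3 = -7.59°C → T = -5.62°C
T_parcel − T_env = -16.73 − (-5.62) = -11.11°C

-11.11°C (parcel cooler than environment)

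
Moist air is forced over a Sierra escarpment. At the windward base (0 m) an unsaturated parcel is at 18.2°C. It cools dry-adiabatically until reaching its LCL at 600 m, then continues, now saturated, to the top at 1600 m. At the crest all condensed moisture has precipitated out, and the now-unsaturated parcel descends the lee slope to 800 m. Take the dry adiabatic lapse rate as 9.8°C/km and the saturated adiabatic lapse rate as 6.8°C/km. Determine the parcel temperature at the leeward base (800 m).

Dry to 600 m: -9.8 × 0.6 km = -5.88°C, so T = 12.32°C.
Saturated to 1600 m: -6.8 × 1 km = -6.8°C, so T = 5.52°C.
Dry descent to 800 m: +9.8 × 0.8 km = +7.84°C, so T = 13.36°C.

13.36°C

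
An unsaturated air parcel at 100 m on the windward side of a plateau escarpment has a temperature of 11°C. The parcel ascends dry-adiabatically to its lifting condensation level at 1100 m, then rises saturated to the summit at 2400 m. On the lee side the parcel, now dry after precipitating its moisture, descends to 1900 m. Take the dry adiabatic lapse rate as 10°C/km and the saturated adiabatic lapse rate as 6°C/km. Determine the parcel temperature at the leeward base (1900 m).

-1.8°C

100–1100 m, dry: Δz = 1 km ⇒ ΔT = -10°C; T = 1°C
1100–2400 m, saturated: Δz = 1.3 km ⇒ ΔT = -7.8°C; T = -6.8°C
2400–1900 m, dry descent: Δz = 0.5 km ⇒ ΔT = +5°C; T = -1.8°C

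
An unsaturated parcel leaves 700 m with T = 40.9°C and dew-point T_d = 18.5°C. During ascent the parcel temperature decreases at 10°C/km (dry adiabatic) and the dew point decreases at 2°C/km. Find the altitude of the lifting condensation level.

3500 m

T and T_d converge at 10 − 2 = 8°C per km
Height above start = (40.9 − 18.5) / 8 = 2.8 km
LCL altitude = 700 m + 2800 m = 3500 m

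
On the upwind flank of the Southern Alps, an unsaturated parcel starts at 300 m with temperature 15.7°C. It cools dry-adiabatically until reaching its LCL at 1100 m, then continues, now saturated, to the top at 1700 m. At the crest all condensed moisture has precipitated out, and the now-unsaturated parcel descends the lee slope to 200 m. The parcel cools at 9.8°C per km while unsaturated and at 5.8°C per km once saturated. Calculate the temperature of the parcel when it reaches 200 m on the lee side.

300–1100 m, dry: Δz = 0.8 km ⇒ ΔT = -7.84°C; T = 7.86°C
1100–1700 m, saturated: Δz = 0.6 km ⇒ ΔT = -3.48°C; T = 4.38°C
1700–200 m, dry descent: Δz = 1.5 km ⇒ ΔT = +14.7°C; T = 19.08°C

19.08°C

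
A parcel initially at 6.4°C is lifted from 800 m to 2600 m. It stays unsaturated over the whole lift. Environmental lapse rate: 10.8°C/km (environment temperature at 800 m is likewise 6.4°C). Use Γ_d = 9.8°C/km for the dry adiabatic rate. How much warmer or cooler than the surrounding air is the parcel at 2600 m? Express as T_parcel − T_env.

+1.8°C (parcel warmer than environment)

Parcel:
  Dry to 2600 m: -9.8 × 1.8 km = -17.64°C, so T = -11.24°C.
Environment:
  Environment to 2600 m: -10.8 × 1.8 km = -19.44°C, so T = -13.04°C.
T_parcel − T_env = -11.24 − (-13.04) = +1.8°C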